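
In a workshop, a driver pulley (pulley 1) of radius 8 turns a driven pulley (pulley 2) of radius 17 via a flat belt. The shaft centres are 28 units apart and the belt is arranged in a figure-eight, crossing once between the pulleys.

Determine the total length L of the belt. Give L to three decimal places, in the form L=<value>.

L=158.941

crossed belt: β = asin((r1+r2)/C) = asin(25/28) = 63.2345°
wrap1 = wrap2 = π + 2β = 306.4690°
tangent length = C·cosβ = 12.6095
L = (r1+r2)·wrap + 2·C·cosβ = 25·5.3489 + 2·12.6095 = 158.9414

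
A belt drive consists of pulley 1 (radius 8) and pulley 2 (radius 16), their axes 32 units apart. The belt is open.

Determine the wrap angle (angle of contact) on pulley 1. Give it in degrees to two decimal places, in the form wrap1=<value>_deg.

open belt: β = asin((r2−r1)/C) = asin(8/32) = 14.4775°
wrap1 = π − 2β = 151.0450°
wrap2 = π + 2β = 208.9550°

wrap1=151.04_deg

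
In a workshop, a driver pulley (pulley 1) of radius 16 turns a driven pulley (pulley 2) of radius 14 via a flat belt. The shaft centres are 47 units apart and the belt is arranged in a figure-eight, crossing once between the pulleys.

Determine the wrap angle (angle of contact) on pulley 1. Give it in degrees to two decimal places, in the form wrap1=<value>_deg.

crossed belt: β = asin((r1+r2)/C) = asin(30/47) = 39.6650°
wrap1 = wrap2 = π + 2β = 259.3300°

wrap1=259.33_deg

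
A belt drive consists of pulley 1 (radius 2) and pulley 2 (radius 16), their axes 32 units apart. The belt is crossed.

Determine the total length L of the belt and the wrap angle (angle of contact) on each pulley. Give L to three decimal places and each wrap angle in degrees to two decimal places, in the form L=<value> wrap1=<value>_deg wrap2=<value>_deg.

crossed belt: β = asin((r1+r2)/C) = asin(18/32) = 34.2289°
wrap1 = wrap2 = π + 2β = 248.4577°
tangent length = C·cosβ = 26.4575
L = (r1+r2)·wrap + 2·C·cosβ = 18·4.3364 + 2·26.4575 = 130.9703

L=130.970 wrap1=248.46_deg wrap2=248.46_deg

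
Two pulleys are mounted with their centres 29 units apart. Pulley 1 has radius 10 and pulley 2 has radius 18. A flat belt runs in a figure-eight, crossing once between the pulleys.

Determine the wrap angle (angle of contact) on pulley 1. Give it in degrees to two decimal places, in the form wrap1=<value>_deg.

wrap1=329.82_deg

crossed belt: β = asin((r1+r2)/C) = asin(28/29) = 74.9098°
wrap1 = wrap2 = π + 2β = 329.8196°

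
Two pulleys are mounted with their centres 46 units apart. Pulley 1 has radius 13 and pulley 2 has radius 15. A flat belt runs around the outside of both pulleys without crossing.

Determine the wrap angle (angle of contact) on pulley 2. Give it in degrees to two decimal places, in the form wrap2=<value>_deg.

wrap2=184.98_deg

open belt: β = asin((r2−r1)/C) = asin(2/46) = 2.4919°
wrap1 = π − 2β = 175.0162°
wrap2 = π + 2β = 184.9838°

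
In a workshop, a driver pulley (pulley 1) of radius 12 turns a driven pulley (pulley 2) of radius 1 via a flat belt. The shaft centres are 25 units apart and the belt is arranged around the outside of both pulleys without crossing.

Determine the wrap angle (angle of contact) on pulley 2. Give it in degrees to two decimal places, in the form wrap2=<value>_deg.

wrap2=127.79_deg

open belt: β = asin((r2−r1)/C) = asin(-11/25) = -26.1039°
wrap1 = π − 2β = 232.2078°
wrap2 = π + 2β = 127.7922°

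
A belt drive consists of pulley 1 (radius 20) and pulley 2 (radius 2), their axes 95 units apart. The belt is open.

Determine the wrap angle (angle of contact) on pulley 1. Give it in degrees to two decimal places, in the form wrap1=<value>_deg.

wrap1=201.84_deg

open belt: β = asin((r2−r1)/C) = asin(-18/95) = -10.9221°
wrap1 = π − 2β = 201.8441°
wrap2 = π + 2β = 158.1559°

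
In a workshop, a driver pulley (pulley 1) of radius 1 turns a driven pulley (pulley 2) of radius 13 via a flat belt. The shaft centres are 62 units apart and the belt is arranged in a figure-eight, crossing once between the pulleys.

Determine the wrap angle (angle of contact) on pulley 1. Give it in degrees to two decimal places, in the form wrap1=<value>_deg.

wrap1=206.10_deg

crossed belt: β = asin((r1+r2)/C) = asin(14/62) = 13.0503°
wrap1 = wrap2 = π + 2β = 206.1006°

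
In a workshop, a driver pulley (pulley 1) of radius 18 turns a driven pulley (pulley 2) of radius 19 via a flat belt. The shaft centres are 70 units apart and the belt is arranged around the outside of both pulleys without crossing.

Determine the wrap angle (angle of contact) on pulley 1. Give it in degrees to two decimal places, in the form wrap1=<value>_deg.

wrap1=178.36_deg

open belt: β = asin((r2−r1)/C) = asin(1/70) = 0.8185°
wrap1 = π − 2β = 178.3629°
wrap2 = π + 2β = 181.6371°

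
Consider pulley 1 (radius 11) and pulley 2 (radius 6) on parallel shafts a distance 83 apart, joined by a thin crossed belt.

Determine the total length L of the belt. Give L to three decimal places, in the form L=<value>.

crossed belt: β = asin((r1+r2)/C) = asin(17/83) = 11.8189°
wrap1 = wrap2 = π + 2β = 203.6378°
tangent length = C·cosβ = 81.2404
L = (r1+r2)·wrap + 2·C·cosβ = 17·3.5542 + 2·81.2404 = 222.9013

L=222.901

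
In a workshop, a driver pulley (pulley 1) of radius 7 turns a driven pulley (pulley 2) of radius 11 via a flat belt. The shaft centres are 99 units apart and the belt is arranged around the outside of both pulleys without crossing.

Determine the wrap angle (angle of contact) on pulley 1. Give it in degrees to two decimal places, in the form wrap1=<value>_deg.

open belt: β = asin((r2−r1)/C) = asin(4/99) = 2.3156°
wrap1 = π − 2β = 175.3688°
wrap2 = π + 2β = 184.6312°

wrap1=175.37_deg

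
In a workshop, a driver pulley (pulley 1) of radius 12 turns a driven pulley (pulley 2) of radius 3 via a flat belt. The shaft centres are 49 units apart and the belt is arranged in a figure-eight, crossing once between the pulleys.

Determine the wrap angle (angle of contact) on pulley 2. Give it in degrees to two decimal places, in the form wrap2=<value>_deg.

wrap2=215.65_deg

crossed belt: β = asin((r1+r2)/C) = asin(15/49) = 17.8257°
wrap1 = wrap2 = π + 2β = 215.6514°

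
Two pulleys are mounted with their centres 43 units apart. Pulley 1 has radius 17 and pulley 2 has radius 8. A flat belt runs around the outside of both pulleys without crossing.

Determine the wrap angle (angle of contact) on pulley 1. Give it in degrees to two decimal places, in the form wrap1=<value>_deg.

open belt: β = asin((r2−r1)/C) = asin(-9/43) = -12.0815°
wrap1 = π − 2β = 204.1629°
wrap2 = π + 2β = 155.8371°

wrap1=204.16_deg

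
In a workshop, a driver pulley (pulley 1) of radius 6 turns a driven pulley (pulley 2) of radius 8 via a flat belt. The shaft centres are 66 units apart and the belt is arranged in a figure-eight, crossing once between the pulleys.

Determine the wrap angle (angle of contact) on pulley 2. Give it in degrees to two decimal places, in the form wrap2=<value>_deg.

wrap2=204.49_deg

crossed belt: β = asin((r1+r2)/C) = asin(14/66) = 12.2467°
wrap1 = wrap2 = π + 2β = 204.4934°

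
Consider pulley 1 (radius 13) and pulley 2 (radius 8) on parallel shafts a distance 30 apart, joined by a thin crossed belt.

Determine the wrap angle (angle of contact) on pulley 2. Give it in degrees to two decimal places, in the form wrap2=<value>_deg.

crossed belt: β = asin((r1+r2)/C) = asin(21/30) = 44.4270°
wrap1 = wrap2 = π + 2β = 268.8540°

wrap2=268.85_deg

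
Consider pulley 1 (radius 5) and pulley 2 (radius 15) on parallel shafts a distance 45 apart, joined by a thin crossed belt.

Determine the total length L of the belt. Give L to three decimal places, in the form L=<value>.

L=161.877

crossed belt: β = asin((r1+r2)/C) = asin(20/45) = 26.3878°
wrap1 = wrap2 = π + 2β = 232.7756°
tangent length = C·cosβ = 40.3113
L = (r1+r2)·wrap + 2·C·cosβ = 20·4.0627 + 2·40.3113 = 161.8766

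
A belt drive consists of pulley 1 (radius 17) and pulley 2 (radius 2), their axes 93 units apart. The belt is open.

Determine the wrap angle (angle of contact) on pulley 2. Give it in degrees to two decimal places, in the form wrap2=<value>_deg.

wrap2=161.44_deg

open belt: β = asin((r2−r1)/C) = asin(-15/93) = -9.2818°
wrap1 = π − 2β = 198.5636°
wrap2 = π + 2β = 161.4364°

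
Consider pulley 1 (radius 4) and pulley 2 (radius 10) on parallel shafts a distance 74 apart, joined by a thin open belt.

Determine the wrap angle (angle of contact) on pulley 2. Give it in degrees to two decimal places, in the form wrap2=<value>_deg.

open belt: β = asin((r2−r1)/C) = asin(6/74) = 4.6507°
wrap1 = π − 2β = 170.6986°
wrap2 = π + 2β = 189.3014°

wrap2=189.30_deg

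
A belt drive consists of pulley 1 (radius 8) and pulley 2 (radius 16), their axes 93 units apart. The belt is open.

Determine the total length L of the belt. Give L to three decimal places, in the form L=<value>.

open belt: β = asin((r2−r1)/C) = asin(8/93) = 4.9348°
wrap1 = π − 2β = 170.1305°
wrap2 = π + 2β = 189.8695°
tangent length = C·cosβ = 92.6553
L = r1·wrap1 + r2·wrap2 + 2·C·cosβ = 8·2.9693 + 16·3.3138 + 2·92.6553 = 262.0868

L=262.087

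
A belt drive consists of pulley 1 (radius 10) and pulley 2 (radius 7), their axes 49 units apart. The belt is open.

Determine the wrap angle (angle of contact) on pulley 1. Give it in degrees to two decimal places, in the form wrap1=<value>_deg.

wrap1=187.02_deg

open belt: β = asin((r2−r1)/C) = asin(-3/49) = -3.5101°
wrap1 = π − 2β = 187.0202°
wrap2 = π + 2β = 172.9798°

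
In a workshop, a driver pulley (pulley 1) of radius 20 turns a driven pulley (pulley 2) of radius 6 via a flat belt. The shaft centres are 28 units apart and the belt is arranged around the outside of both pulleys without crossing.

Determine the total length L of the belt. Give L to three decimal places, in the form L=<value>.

open belt: β = asin((r2−r1)/C) = asin(-14/28) = -30.0000°
wrap1 = π − 2β = 240.0000°
wrap2 = π + 2β = 120.0000°
tangent length = C·cosβ = 24.2487
L = r1·wrap1 + r2·wrap2 + 2·C·cosβ = 20·4.1888 + 6·2.0944 + 2·24.2487 = 144.8396

L=144.840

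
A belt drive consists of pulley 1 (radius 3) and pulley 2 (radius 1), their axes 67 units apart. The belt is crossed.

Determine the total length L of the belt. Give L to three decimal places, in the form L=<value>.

L=146.805

crossed belt: β = asin((r1+r2)/C) = asin(4/67) = 3.4227°
wrap1 = wrap2 = π + 2β = 186.8454°
tangent length = C·cosβ = 66.8805
L = (r1+r2)·wrap + 2·C·cosβ = 4·3.2611 + 2·66.8805 = 146.8052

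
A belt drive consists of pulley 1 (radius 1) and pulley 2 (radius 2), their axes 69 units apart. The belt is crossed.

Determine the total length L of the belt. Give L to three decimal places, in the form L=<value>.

L=147.555

crossed belt: β = asin((r1+r2)/C) = asin(3/69) = 2.4919°
wrap1 = wrap2 = π + 2β = 184.9838°
tangent length = C·cosβ = 68.9348
L = (r1+r2)·wrap + 2·C·cosβ = 3·3.2286 + 2·68.9348 = 147.5552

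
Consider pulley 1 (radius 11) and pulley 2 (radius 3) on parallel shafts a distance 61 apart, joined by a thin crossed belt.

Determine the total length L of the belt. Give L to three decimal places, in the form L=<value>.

crossed belt: β = asin((r1+r2)/C) = asin(14/61) = 13.2681°
wrap1 = wrap2 = π + 2β = 206.5362°
tangent length = C·cosβ = 59.3717
L = (r1+r2)·wrap + 2·C·cosβ = 14·3.6047 + 2·59.3717 = 169.2097

L=169.210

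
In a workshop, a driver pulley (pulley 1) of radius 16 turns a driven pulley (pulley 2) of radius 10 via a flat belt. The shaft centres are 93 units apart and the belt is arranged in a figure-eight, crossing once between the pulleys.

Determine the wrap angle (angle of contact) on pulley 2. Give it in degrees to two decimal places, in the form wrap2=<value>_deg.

crossed belt: β = asin((r1+r2)/C) = asin(26/93) = 16.2345°
wrap1 = wrap2 = π + 2β = 212.4691°

wrap2=212.47_deg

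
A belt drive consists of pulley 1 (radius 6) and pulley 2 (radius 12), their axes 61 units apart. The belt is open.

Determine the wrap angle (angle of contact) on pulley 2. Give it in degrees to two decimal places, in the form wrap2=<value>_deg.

wrap2=191.29_deg

open belt: β = asin((r2−r1)/C) = asin(6/61) = 5.6448°
wrap1 = π − 2β = 168.7104°
wrap2 = π + 2β = 191.2896°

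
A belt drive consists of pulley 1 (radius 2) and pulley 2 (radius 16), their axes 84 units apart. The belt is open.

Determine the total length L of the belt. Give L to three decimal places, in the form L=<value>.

L=226.887

open belt: β = asin((r2−r1)/C) = asin(14/84) = 9.5941°
wrap1 = π − 2β = 160.8119°
wrap2 = π + 2β = 199.1881°
tangent length = C·cosβ = 82.8251
L = r1·wrap1 + r2·wrap2 + 2·C·cosβ = 2·2.8067 + 16·3.4765 + 2·82.8251 = 226.8874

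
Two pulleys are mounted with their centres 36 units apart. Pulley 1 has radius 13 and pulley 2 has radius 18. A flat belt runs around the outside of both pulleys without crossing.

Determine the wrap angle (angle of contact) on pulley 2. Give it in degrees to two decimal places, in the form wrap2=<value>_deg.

open belt: β = asin((r2−r1)/C) = asin(5/36) = 7.9836°
wrap1 = π − 2β = 164.0329°
wrap2 = π + 2β = 195.9671°

wrap2=195.97_deg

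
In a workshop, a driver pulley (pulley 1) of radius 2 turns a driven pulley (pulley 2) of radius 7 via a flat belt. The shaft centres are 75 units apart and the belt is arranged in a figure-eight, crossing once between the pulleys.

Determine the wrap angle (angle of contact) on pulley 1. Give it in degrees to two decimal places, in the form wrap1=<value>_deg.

crossed belt: β = asin((r1+r2)/C) = asin(9/75) = 6.8921°
wrap1 = wrap2 = π + 2β = 193.7842°

wrap1=193.78_deg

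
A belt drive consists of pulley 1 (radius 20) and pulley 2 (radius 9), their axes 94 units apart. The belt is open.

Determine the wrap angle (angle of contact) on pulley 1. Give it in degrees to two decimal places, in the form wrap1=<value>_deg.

open belt: β = asin((r2−r1)/C) = asin(-11/94) = -6.7202°
wrap1 = π − 2β = 193.4404°
wrap2 = π + 2β = 166.5596°

wrap1=193.44_deg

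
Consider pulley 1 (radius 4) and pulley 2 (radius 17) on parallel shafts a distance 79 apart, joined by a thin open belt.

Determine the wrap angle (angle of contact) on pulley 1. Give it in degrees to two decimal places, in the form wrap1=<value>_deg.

open belt: β = asin((r2−r1)/C) = asin(13/79) = 9.4715°
wrap1 = π − 2β = 161.0570°
wrap2 = π + 2β = 198.9430°

wrap1=161.06_deg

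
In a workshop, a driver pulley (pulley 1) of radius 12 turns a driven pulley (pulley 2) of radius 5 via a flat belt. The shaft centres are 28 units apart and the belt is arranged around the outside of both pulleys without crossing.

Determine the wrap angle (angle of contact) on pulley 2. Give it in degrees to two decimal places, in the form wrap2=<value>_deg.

open belt: β = asin((r2−r1)/C) = asin(-7/28) = -14.4775°
wrap1 = π − 2β = 208.9550°
wrap2 = π + 2β = 151.0450°

wrap2=151.04_deg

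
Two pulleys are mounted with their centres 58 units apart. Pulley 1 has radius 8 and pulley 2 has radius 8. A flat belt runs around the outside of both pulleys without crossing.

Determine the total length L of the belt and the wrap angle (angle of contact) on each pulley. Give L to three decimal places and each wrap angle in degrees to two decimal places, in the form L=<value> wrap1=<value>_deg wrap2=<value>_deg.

L=166.265 wrap1=180.00_deg wrap2=180.00_deg

open belt: β = asin((r2−r1)/C) = asin(0/58) = 0.0000°
wrap1 = π − 2β = 180.0000°
wrap2 = π + 2β = 180.0000°
tangent length = C·cosβ = 58.0000
L = r1·wrap1 + r2·wrap2 + 2·C·cosβ = 8·3.1416 + 8·3.1416 + 2·58.0000 = 166.2655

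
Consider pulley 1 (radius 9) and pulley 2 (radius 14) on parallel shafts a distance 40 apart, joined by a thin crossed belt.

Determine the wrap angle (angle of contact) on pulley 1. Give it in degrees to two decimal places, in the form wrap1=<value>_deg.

crossed belt: β = asin((r1+r2)/C) = asin(23/40) = 35.0996°
wrap1 = wrap2 = π + 2β = 250.1993°

wrap1=250.20_deg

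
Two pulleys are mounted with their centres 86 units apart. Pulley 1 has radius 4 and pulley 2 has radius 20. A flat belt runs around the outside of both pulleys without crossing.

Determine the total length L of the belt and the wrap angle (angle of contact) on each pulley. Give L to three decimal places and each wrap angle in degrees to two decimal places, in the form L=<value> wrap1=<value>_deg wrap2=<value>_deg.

open belt: β = asin((r2−r1)/C) = asin(16/86) = 10.7222°
wrap1 = π − 2β = 158.5557°
wrap2 = π + 2β = 201.4443°
tangent length = C·cosβ = 84.4985
L = r1·wrap1 + r2·wrap2 + 2·C·cosβ = 4·2.7673 + 20·3.5159 + 2·84.4985 = 250.3836

L=250.384 wrap1=158.56_deg wrap2=201.44_deg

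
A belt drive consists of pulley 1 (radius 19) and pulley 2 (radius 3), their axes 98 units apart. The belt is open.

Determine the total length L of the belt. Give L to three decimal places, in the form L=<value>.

open belt: β = asin((r2−r1)/C) = asin(-16/98) = -9.3965°
wrap1 = π − 2β = 198.7930°
wrap2 = π + 2β = 161.2070°
tangent length = C·cosβ = 96.6851
L = r1·wrap1 + r2·wrap2 + 2·C·cosβ = 19·3.4696 + 3·2.8136 + 2·96.6851 = 267.7331

L=267.733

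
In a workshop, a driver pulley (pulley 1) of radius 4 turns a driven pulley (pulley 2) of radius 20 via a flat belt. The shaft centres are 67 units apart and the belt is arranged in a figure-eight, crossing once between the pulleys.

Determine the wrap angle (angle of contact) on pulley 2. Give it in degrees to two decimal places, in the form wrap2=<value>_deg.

crossed belt: β = asin((r1+r2)/C) = asin(24/67) = 20.9902°
wrap1 = wrap2 = π + 2β = 221.9805°

wrap2=221.98_deg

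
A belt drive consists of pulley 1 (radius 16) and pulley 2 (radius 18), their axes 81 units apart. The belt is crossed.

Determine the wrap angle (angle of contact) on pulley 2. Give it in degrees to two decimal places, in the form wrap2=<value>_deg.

crossed belt: β = asin((r1+r2)/C) = asin(34/81) = 24.8190°
wrap1 = wrap2 = π + 2β = 229.6380°

wrap2=229.64_deg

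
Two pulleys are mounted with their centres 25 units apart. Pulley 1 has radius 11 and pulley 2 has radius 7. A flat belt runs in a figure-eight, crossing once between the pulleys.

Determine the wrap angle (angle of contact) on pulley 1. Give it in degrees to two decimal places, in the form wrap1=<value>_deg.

wrap1=272.11_deg

crossed belt: β = asin((r1+r2)/C) = asin(18/25) = 46.0545°
wrap1 = wrap2 = π + 2β = 272.1090°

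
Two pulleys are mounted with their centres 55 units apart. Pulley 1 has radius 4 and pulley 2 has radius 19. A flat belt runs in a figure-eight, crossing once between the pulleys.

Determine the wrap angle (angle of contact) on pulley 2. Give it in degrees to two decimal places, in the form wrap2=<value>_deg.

wrap2=229.44_deg

crossed belt: β = asin((r1+r2)/C) = asin(23/55) = 24.7199°
wrap1 = wrap2 = π + 2β = 229.4397°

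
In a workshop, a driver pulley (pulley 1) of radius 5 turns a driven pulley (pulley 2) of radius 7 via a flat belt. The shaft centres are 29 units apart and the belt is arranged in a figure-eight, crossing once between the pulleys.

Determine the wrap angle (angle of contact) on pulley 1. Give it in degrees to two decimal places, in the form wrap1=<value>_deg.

crossed belt: β = asin((r1+r2)/C) = asin(12/29) = 24.4433°
wrap1 = wrap2 = π + 2β = 228.8867°

wrap1=228.89_deg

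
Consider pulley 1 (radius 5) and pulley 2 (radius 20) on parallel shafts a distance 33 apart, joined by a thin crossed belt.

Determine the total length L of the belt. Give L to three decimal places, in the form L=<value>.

L=164.601

crossed belt: β = asin((r1+r2)/C) = asin(25/33) = 49.2509°
wrap1 = wrap2 = π + 2β = 278.5019°
tangent length = C·cosβ = 21.5407
L = (r1+r2)·wrap + 2·C·cosβ = 25·4.8608 + 2·21.5407 = 164.6007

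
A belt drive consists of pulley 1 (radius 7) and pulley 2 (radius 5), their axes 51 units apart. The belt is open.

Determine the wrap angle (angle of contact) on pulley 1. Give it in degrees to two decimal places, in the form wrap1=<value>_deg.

wrap1=184.49_deg

open belt: β = asin((r2−r1)/C) = asin(-2/51) = -2.2475°
wrap1 = π − 2β = 184.4949°
wrap2 = π + 2β = 175.5051°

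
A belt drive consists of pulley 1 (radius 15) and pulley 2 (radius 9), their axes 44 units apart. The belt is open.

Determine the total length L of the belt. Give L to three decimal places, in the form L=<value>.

L=164.218

open belt: β = asin((r2−r1)/C) = asin(-6/44) = -7.8375°
wrap1 = π − 2β = 195.6750°
wrap2 = π + 2β = 164.3250°
tangent length = C·cosβ = 43.5890
L = r1·wrap1 + r2·wrap2 + 2·C·cosβ = 15·3.4152 + 9·2.8680 + 2·43.5890 = 164.2177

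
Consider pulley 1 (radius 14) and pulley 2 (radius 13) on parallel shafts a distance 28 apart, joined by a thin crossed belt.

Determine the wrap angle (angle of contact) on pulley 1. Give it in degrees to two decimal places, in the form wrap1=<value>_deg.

wrap1=329.28_deg

crossed belt: β = asin((r1+r2)/C) = asin(27/28) = 74.6411°
wrap1 = wrap2 = π + 2β = 329.2822°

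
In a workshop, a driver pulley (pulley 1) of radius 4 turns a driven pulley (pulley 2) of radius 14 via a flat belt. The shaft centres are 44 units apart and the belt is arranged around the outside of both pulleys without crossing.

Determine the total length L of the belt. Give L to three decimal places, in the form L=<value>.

L=146.831

open belt: β = asin((r2−r1)/C) = asin(10/44) = 13.1366°
wrap1 = π − 2β = 153.7269°
wrap2 = π + 2β = 206.2731°
tangent length = C·cosβ = 42.8486
L = r1·wrap1 + r2·wrap2 + 2·C·cosβ = 4·2.6830 + 14·3.6001 + 2·42.8486 = 146.8313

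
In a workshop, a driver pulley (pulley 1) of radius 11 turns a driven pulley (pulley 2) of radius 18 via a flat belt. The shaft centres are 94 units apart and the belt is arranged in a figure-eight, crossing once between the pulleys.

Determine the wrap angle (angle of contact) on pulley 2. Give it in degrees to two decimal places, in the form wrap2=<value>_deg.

crossed belt: β = asin((r1+r2)/C) = asin(29/94) = 17.9695°
wrap1 = wrap2 = π + 2β = 215.9390°

wrap2=215.94_deg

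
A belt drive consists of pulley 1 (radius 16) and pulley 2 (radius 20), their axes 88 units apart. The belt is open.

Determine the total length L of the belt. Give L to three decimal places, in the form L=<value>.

L=289.279

open belt: β = asin((r2−r1)/C) = asin(4/88) = 2.6053°
wrap1 = π − 2β = 174.7895°
wrap2 = π + 2β = 185.2105°
tangent length = C·cosβ = 87.9090
L = r1·wrap1 + r2·wrap2 + 2·C·cosβ = 16·3.0507 + 20·3.2325 + 2·87.9090 = 289.2792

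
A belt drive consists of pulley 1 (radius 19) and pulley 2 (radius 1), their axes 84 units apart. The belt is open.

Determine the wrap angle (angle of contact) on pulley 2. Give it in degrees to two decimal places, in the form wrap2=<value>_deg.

wrap2=155.25_deg

open belt: β = asin((r2−r1)/C) = asin(-18/84) = -12.3736°
wrap1 = π − 2β = 204.7473°
wrap2 = π + 2β = 155.2527°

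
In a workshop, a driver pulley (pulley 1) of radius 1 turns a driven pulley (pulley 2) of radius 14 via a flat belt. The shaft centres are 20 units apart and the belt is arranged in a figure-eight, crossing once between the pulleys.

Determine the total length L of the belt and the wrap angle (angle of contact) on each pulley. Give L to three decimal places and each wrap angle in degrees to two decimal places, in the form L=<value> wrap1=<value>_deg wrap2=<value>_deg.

L=99.023 wrap1=277.18_deg wrap2=277.18_deg

crossed belt: β = asin((r1+r2)/C) = asin(15/20) = 48.5904°
wrap1 = wrap2 = π + 2β = 277.1808°
tangent length = C·cosβ = 13.2288
L = (r1+r2)·wrap + 2·C·cosβ = 15·4.8377 + 2·13.2288 = 99.0233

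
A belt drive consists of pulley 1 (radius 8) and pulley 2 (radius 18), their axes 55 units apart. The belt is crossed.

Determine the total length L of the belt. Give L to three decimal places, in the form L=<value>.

crossed belt: β = asin((r1+r2)/C) = asin(26/55) = 28.2115°
wrap1 = wrap2 = π + 2β = 236.4230°
tangent length = C·cosβ = 48.4665
L = (r1+r2)·wrap + 2·C·cosβ = 26·4.1264 + 2·48.4665 = 204.2183

L=204.218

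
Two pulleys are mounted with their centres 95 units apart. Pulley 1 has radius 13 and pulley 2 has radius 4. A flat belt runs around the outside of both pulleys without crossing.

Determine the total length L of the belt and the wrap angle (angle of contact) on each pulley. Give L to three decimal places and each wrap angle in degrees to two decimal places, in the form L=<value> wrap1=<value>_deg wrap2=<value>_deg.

L=244.260 wrap1=190.87_deg wrap2=169.13_deg

open belt: β = asin((r2−r1)/C) = asin(-9/95) = -5.4362°
wrap1 = π − 2β = 190.8723°
wrap2 = π + 2β = 169.1277°
tangent length = C·cosβ = 94.5727
L = r1·wrap1 + r2·wrap2 + 2·C·cosβ = 13·3.3314 + 4·2.9518 + 2·94.5727 = 244.2603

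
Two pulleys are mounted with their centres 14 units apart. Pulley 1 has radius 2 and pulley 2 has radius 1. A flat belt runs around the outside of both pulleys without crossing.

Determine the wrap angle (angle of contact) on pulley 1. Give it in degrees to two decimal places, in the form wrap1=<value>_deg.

open belt: β = asin((r2−r1)/C) = asin(-1/14) = -4.0960°
wrap1 = π − 2β = 188.1921°
wrap2 = π + 2β = 171.8079°

wrap1=188.19_deg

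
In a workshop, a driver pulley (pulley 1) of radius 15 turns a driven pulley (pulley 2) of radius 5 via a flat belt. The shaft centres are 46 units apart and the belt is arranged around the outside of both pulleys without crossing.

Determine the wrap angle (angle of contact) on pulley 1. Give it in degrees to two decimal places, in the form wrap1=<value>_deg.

wrap1=205.11_deg

open belt: β = asin((r2−r1)/C) = asin(-10/46) = -12.5559°
wrap1 = π − 2β = 205.1117°
wrap2 = π + 2β = 154.8883°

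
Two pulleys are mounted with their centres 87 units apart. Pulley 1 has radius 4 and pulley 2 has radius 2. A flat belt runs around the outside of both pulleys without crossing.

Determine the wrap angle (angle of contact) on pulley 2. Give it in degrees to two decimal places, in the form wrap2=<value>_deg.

open belt: β = asin((r2−r1)/C) = asin(-2/87) = -1.3173°
wrap1 = π − 2β = 182.6345°
wrap2 = π + 2β = 177.3655°

wrap2=177.37_deg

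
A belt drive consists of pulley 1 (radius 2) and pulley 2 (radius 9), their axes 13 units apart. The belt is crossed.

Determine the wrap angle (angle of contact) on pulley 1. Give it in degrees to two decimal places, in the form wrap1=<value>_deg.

wrap1=295.59_deg

crossed belt: β = asin((r1+r2)/C) = asin(11/13) = 57.7958°
wrap1 = wrap2 = π + 2β = 295.5915°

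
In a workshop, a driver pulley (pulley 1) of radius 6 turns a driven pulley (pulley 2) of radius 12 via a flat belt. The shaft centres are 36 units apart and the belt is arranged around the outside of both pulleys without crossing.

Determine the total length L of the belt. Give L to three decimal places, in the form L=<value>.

L=129.551

open belt: β = asin((r2−r1)/C) = asin(6/36) = 9.5941°
wrap1 = π − 2β = 160.8119°
wrap2 = π + 2β = 199.1881°
tangent length = C·cosβ = 35.4965
L = r1·wrap1 + r2·wrap2 + 2·C·cosβ = 6·2.8067 + 12·3.4765 + 2·35.4965 = 129.5510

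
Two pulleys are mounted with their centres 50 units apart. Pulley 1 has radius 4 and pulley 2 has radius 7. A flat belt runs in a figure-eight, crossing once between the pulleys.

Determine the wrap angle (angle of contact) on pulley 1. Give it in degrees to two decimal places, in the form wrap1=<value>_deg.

crossed belt: β = asin((r1+r2)/C) = asin(11/50) = 12.7090°
wrap1 = wrap2 = π + 2β = 205.4181°

wrap1=205.42_deg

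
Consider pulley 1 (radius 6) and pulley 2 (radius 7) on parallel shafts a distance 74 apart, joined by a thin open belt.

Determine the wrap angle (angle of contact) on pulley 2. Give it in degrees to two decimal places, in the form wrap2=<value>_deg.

wrap2=181.55_deg

open belt: β = asin((r2−r1)/C) = asin(1/74) = 0.7743°
wrap1 = π − 2β = 178.4514°
wrap2 = π + 2β = 181.5486°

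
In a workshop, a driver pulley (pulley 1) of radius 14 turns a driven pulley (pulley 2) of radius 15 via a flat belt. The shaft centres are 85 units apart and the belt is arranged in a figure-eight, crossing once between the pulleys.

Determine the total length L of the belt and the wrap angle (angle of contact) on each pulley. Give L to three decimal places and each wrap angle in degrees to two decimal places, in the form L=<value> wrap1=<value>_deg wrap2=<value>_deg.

L=271.100 wrap1=219.90_deg wrap2=219.90_deg

crossed belt: β = asin((r1+r2)/C) = asin(29/85) = 19.9486°
wrap1 = wrap2 = π + 2β = 219.8971°
tangent length = C·cosβ = 79.8999
L = (r1+r2)·wrap + 2·C·cosβ = 29·3.8379 + 2·79.8999 = 271.0998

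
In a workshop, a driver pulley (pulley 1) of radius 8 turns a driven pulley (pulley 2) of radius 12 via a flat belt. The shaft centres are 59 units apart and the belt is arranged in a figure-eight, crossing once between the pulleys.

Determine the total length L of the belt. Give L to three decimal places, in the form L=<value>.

L=187.679

crossed belt: β = asin((r1+r2)/C) = asin(20/59) = 19.8149°
wrap1 = wrap2 = π + 2β = 219.6299°
tangent length = C·cosβ = 55.5068
L = (r1+r2)·wrap + 2·C·cosβ = 20·3.8333 + 2·55.5068 = 187.6788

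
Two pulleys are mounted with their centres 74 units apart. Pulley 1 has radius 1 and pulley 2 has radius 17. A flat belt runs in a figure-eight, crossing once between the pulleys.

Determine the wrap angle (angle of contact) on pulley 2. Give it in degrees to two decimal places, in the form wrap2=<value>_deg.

crossed belt: β = asin((r1+r2)/C) = asin(18/74) = 14.0780°
wrap1 = wrap2 = π + 2β = 208.1561°

wrap2=208.16_deg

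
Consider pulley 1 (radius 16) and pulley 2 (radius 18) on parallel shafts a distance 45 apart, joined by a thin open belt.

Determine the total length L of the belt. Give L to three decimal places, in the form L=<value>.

open belt: β = asin((r2−r1)/C) = asin(2/45) = 2.5473°
wrap1 = π − 2β = 174.9054°
wrap2 = π + 2β = 185.0946°
tangent length = C·cosβ = 44.9555
L = r1·wrap1 + r2·wrap2 + 2·C·cosβ = 16·3.0527 + 18·3.2305 + 2·44.9555 = 196.9031

L=196.903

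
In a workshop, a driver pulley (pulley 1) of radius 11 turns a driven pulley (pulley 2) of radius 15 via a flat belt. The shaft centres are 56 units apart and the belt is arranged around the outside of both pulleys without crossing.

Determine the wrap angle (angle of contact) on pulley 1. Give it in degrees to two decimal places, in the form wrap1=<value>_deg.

wrap1=171.81_deg

open belt: β = asin((r2−r1)/C) = asin(4/56) = 4.0960°
wrap1 = π − 2β = 171.8079°
wrap2 = π + 2β = 188.1921°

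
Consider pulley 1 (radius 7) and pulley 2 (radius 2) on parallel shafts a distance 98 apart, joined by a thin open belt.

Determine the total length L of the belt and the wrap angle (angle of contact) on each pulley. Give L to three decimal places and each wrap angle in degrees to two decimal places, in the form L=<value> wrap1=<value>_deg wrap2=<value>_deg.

open belt: β = asin((r2−r1)/C) = asin(-5/98) = -2.9245°
wrap1 = π − 2β = 185.8490°
wrap2 = π + 2β = 174.1510°
tangent length = C·cosβ = 97.8724
L = r1·wrap1 + r2·wrap2 + 2·C·cosβ = 7·3.2437 + 2·3.0395 + 2·97.8724 = 224.5295

L=224.529 wrap1=185.85_deg wrap2=174.15_deg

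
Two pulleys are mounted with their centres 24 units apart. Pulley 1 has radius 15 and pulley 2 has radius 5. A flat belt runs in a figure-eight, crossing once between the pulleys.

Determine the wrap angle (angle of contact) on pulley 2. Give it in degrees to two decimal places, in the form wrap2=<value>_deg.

wrap2=292.89_deg

crossed belt: β = asin((r1+r2)/C) = asin(20/24) = 56.4427°
wrap1 = wrap2 = π + 2β = 292.8854°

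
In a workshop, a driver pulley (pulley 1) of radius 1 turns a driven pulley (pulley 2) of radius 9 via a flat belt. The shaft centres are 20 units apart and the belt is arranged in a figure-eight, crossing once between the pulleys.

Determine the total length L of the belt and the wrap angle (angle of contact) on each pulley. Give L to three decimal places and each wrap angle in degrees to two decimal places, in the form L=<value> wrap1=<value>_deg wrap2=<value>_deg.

L=76.529 wrap1=240.00_deg wrap2=240.00_deg

crossed belt: β = asin((r1+r2)/C) = asin(10/20) = 30.0000°
wrap1 = wrap2 = π + 2β = 240.0000°
tangent length = C·cosβ = 17.3205
L = (r1+r2)·wrap + 2·C·cosβ = 10·4.1888 + 2·17.3205 = 76.5289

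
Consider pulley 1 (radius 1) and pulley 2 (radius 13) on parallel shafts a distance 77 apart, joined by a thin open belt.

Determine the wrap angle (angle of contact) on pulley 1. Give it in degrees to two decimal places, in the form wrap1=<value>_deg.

wrap1=162.07_deg

open belt: β = asin((r2−r1)/C) = asin(12/77) = 8.9658°
wrap1 = π − 2β = 162.0685°
wrap2 = π + 2β = 197.9315°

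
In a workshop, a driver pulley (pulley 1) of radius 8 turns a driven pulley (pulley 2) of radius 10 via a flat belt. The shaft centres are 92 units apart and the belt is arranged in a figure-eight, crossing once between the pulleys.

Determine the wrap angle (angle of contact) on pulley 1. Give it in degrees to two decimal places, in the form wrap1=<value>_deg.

crossed belt: β = asin((r1+r2)/C) = asin(18/92) = 11.2828°
wrap1 = wrap2 = π + 2β = 202.5656°

wrap1=202.57_deg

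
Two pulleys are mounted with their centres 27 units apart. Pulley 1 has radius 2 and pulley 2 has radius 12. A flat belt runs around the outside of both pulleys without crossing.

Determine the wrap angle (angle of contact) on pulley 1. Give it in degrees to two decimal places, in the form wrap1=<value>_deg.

open belt: β = asin((r2−r1)/C) = asin(10/27) = 21.7385°
wrap1 = π − 2β = 136.5231°
wrap2 = π + 2β = 223.4769°

wrap1=136.52_deg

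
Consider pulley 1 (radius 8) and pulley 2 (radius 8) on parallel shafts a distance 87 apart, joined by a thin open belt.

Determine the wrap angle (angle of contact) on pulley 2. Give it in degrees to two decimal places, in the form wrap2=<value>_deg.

wrap2=180.00_deg

open belt: β = asin((r2−r1)/C) = asin(0/87) = 0.0000°
wrap1 = π − 2β = 180.0000°
wrap2 = π + 2β = 180.0000°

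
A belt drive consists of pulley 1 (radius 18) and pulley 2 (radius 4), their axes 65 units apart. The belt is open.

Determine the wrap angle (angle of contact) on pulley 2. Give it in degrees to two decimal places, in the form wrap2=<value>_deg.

wrap2=155.12_deg

open belt: β = asin((r2−r1)/C) = asin(-14/65) = -12.4381°
wrap1 = π − 2β = 204.8762°
wrap2 = π + 2β = 155.1238°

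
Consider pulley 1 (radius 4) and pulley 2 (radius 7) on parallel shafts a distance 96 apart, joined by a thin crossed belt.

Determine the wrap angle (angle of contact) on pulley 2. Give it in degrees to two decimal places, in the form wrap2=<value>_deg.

crossed belt: β = asin((r1+r2)/C) = asin(11/96) = 6.5796°
wrap1 = wrap2 = π + 2β = 193.1592°

wrap2=193.16_deg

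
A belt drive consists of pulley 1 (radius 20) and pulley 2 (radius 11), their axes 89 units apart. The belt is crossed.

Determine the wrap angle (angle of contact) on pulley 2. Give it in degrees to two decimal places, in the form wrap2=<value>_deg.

wrap2=220.77_deg

crossed belt: β = asin((r1+r2)/C) = asin(31/89) = 20.3843°
wrap1 = wrap2 = π + 2β = 220.7685°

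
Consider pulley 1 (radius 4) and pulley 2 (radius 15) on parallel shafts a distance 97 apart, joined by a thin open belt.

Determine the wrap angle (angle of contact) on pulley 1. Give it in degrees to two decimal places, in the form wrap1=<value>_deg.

open belt: β = asin((r2−r1)/C) = asin(11/97) = 6.5115°
wrap1 = π − 2β = 166.9771°
wrap2 = π + 2β = 193.0229°

wrap1=166.98_deg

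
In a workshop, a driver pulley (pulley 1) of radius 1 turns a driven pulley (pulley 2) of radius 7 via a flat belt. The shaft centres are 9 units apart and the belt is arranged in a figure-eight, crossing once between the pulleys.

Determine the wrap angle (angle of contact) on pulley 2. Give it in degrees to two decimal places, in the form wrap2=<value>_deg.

crossed belt: β = asin((r1+r2)/C) = asin(8/9) = 62.7340°
wrap1 = wrap2 = π + 2β = 305.4679°

wrap2=305.47_deg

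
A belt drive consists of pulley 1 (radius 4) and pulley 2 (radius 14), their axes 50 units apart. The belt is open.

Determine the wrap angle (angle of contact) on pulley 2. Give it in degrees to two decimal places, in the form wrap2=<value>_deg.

wrap2=203.07_deg

open belt: β = asin((r2−r1)/C) = asin(10/50) = 11.5370°
wrap1 = π − 2β = 156.9261°
wrap2 = π + 2β = 203.0739°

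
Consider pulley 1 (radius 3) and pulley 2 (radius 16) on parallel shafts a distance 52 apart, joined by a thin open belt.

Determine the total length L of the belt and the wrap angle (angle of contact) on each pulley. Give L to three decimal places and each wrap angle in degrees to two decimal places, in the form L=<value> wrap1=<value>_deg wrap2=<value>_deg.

L=166.958 wrap1=151.04_deg wrap2=208.96_deg

open belt: β = asin((r2−r1)/C) = asin(13/52) = 14.4775°
wrap1 = π − 2β = 151.0450°
wrap2 = π + 2β = 208.9550°
tangent length = C·cosβ = 50.3488
L = r1·wrap1 + r2·wrap2 + 2·C·cosβ = 3·2.6362 + 16·3.6470 + 2·50.3488 = 166.9575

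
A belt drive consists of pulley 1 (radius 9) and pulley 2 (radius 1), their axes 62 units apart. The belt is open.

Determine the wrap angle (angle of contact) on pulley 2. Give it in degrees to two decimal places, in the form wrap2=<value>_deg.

wrap2=165.17_deg

open belt: β = asin((r2−r1)/C) = asin(-8/62) = -7.4137°
wrap1 = π − 2β = 194.8273°
wrap2 = π + 2β = 165.1727°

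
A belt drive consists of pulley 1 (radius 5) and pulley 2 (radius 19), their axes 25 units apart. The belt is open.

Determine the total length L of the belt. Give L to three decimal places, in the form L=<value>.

open belt: β = asin((r2−r1)/C) = asin(14/25) = 34.0558°
wrap1 = π − 2β = 111.8884°
wrap2 = π + 2β = 248.1116°
tangent length = C·cosβ = 20.7123
L = r1·wrap1 + r2·wrap2 + 2·C·cosβ = 5·1.9528 + 19·4.3304 + 2·20.7123 = 133.4657

L=133.466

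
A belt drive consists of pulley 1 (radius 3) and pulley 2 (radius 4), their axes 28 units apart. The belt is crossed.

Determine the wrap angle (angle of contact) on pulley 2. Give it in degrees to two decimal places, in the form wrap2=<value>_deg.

crossed belt: β = asin((r1+r2)/C) = asin(7/28) = 14.4775°
wrap1 = wrap2 = π + 2β = 208.9550°

wrap2=208.96_deg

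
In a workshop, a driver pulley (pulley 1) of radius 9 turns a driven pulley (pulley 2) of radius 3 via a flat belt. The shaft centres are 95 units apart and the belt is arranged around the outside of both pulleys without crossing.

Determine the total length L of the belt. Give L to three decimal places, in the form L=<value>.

L=228.078

open belt: β = asin((r2−r1)/C) = asin(-6/95) = -3.6211°
wrap1 = π − 2β = 187.2422°
wrap2 = π + 2β = 172.7578°
tangent length = C·cosβ = 94.8103
L = r1·wrap1 + r2·wrap2 + 2·C·cosβ = 9·3.2680 + 3·3.0152 + 2·94.8103 = 228.0782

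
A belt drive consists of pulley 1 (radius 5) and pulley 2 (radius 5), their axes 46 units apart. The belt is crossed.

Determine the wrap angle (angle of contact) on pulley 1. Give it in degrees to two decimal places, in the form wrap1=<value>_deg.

crossed belt: β = asin((r1+r2)/C) = asin(10/46) = 12.5559°
wrap1 = wrap2 = π + 2β = 205.1117°

wrap1=205.11_deg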